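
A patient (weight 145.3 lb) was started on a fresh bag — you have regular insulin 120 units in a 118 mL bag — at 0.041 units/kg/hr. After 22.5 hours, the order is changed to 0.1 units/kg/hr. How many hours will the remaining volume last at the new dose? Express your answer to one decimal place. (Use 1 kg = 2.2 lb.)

Initial rate:
Weight = 145.3 lb ÷ 2.2 lb/kg = 66.04545 kg
Dose = 0.041 units/kg/hr × 66.04545 kg = 2.707864 units/hr
Concentration = 120 units ÷ 118 mL = 1.016949 units/mL
Rate = 2.707864 units/hr ÷ 1.016949 units/mL = 2.662733 mL/hr
Volume infused so far = 2.662733 mL/hr × 22.5 hr = 59.91148 mL
Volume remaining = 118 − 59.91148 = 58.08852 mL
New rate:
Dose = 0.1 units/kg/hr × 66.04545 kg = 6.604545 units/hr
Rate = 6.604545 units/hr ÷ 1.016949 units/mL = 6.49447 mL/hr
Time remaining = 58.08852 mL ÷ 6.49447 mL/hr = 8.944305 hr

8.9 hours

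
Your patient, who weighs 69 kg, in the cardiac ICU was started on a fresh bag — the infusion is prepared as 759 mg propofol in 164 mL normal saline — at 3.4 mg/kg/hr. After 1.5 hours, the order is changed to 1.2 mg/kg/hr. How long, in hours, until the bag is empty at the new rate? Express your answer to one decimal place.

4.9 hours

Initial rate:
Dose = 3.4 mg/kg/hr × 69 kg = 234.6 mg/hr
Concentration = 759 mg ÷ 164 mL = 4.628049 mg/mL
Rate = 234.6 mg/hr ÷ 4.628049 mg/mL = 50.69091 mL/hr
Volume infused so far = 50.69091 mL/hr × 1.5 hr = 76.03636 mL
Volume remaining = 164 − 76.03636 = 87.96364 mL
New rate:
Dose = 1.2 mg/kg/hr × 69 kg = 82.8 mg/hr
Rate = 82.8 mg/hr ÷ 4.628049 mg/mL = 17.89091 mL/hr
Time remaining = 87.96364 mL ÷ 17.89091 mL/hr = 4.916667 hr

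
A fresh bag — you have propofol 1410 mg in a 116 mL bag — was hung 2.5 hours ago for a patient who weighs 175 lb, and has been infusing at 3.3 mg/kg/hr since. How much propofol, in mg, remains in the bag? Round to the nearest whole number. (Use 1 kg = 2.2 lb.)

754 mg

Weight = 175 lb ÷ 2.2 lb/kg = 79.54545 kg
Dose = 3.3 mg/kg/hr × 79.54545 kg = 262.5 mg/hr
Concentration = 1410 mg ÷ 116 mL = 12.15517 mg/mL
Rate = 262.5 mg/hr ÷ 12.15517 mg/mL = 21.59574 mL/hr
Volume infused = 21.59574 mL/hr × 2.5 hr = 53.98936 mL
Volume remaining = 116 − 53.98936 = 62.01064 mL
Drug remaining = 62.01064 mL × 12.15517 mg/mL = 753.75 mg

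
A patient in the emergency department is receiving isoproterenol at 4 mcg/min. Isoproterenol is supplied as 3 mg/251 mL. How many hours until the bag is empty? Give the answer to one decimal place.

4 mcg/min × 60 min/hr = 240 mcg/hr
Concentration = 3 mg ÷ 251 mL = 0.01195219 mg/mL = 11.95219 mcg/mL
Rate = 240 mcg/hr ÷ 11.95219 mcg/mL = 20.08 mL/hr
Duration = 251 mL ÷ 20.08 mL/hr = 12.5 hr

12.5 hours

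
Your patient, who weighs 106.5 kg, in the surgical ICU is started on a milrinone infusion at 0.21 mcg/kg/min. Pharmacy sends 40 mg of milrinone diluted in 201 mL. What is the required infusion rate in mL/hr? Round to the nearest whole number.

Dose = 0.21 mcg/kg/min × 106.5 kg = 22.365 mcg/min
22.365 mcg/min × 60 min/hr = 1341.9 mcg/hr
Concentration = 40 mg ÷ 201 mL = 0.199005 mg/mL = 199.005 mcg/mL
Rate = 1341.9 mcg/hr ÷ 199.005 mcg/mL = 6.743047 mL/hr

7 mL/hr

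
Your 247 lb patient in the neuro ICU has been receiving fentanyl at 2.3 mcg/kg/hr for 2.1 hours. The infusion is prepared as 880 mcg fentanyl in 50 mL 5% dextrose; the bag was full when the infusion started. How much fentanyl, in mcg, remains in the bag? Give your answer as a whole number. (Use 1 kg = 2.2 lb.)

Weight = 247 lb ÷ 2.2 lb/kg = 112.2727 kg
Dose = 2.3 mcg/kg/hr × 112.2727 kg = 258.2273 mcg/hr
Concentration = 880 mcg ÷ 50 mL = 17.6 mcg/mL
Rate = 258.2273 mcg/hr ÷ 17.6 mcg/mL = 14.672 mL/hr
Volume infused = 14.672 mL/hr × 2.1 hr = 30.81121 mL
Volume remaining = 50 − 30.81121 = 19.18879 mL
Drug remaining = 19.18879 mL × 17.6 mcg/mL = 337.7227 mcg

338 mcg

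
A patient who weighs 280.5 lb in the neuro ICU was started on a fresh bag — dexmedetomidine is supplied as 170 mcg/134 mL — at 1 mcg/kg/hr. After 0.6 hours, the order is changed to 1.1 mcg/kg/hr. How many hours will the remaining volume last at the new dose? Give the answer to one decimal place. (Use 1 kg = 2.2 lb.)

Initial rate:
Weight = 280.5 lb ÷ 2.2 lb/kg = 127.5 kg
Dose = 1 mcg/kg/hr × 127.5 kg = 127.5 mcg/hr
Concentration = 170 mcg ÷ 134 mL = 1.268657 mcg/mL
Rate = 127.5 mcg/hr ÷ 1.268657 mcg/mL = 100.5 mL/hr
Volume infused so far = 100.5 mL/hr × 0.6 hr = 60.3 mL
Volume remaining = 134 − 60.3 = 73.7 mL
New rate:
Dose = 1.1 mcg/kg/hr × 127.5 kg = 140.25 mcg/hr
Rate = 140.25 mcg/hr ÷ 1.268657 mcg/mL = 110.55 mL/hr
Time remaining = 73.7 mL ÷ 110.55 mL/hr = 0.6666667 hr

0.7 hours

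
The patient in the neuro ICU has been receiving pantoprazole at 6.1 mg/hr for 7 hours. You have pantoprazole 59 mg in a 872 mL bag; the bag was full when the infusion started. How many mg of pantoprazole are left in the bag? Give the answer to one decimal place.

16.3 mg

Concentration = 59 mg ÷ 872 mL = 0.06766055 mg/mL
Rate = 6.1 mg/hr ÷ 0.06766055 mg/mL = 90.15593 mL/hr
Volume infused = 90.15593 mL/hr × 7 hr = 631.0915 mL
Volume remaining = 872 − 631.0915 = 240.9085 mL
Drug remaining = 240.9085 mL × 0.06766055 mg/mL = 16.3 mg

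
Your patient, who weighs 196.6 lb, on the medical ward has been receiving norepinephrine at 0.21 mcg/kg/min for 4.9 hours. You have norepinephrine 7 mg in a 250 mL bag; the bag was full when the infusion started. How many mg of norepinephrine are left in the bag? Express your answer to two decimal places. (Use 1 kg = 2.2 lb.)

1.48 mg

Weight = 196.6 lb ÷ 2.2 lb/kg = 89.36364 kg
Dose = 0.21 mcg/kg/min × 89.36364 kg = 18.76636 mcg/min
18.76636 mcg/min × 60 min/hr = 1125.982 mcg/hr
Concentration = 7 mg ÷ 250 mL = 0.028 mg/mL = 28 mcg/mL
Rate = 1125.982 mcg/hr ÷ 28 mcg/mL = 40.21364 mL/hr
Volume infused = 40.21364 mL/hr × 4.9 hr = 197.0468 mL
Volume remaining = 250 − 197.0468 = 52.95318 mL
Drug remaining = 52.95318 mL × 28 mcg/mL = 1482.689 mcg = 1.482689 mg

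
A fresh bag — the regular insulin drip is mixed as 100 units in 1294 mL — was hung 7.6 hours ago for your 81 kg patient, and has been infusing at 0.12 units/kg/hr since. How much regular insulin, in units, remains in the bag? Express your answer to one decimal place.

26.1 units

Dose = 0.12 units/kg/hr × 81 kg = 9.72 units/hr
Concentration = 100 units ÷ 1294 mL = 0.07727975 units/mL
Rate = 9.72 units/hr ÷ 0.07727975 units/mL = 125.7768 mL/hr
Volume infused = 125.7768 mL/hr × 7.6 hr = 955.9037 mL
Volume remaining = 1294 − 955.9037 = 338.0963 mL
Drug remaining = 338.0963 mL × 0.07727975 units/mL = 26.128 units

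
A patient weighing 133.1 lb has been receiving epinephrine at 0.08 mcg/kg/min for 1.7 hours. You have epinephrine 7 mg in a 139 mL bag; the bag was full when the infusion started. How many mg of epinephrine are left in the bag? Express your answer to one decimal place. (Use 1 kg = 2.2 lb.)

Weight = 133.1 lb ÷ 2.2 lb/kg = 60.5 kg
Dose = 0.08 mcg/kg/min × 60.5 kg = 4.84 mcg/min
4.84 mcg/min × 60 min/hr = 290.4 mcg/hr
Concentration = 7 mg ÷ 139 mL = 0.05035971 mg/mL = 50.35971 mcg/mL
Rate = 290.4 mcg/hr ÷ 50.35971 mcg/mL = 5.766514 mL/hr
Volume infused = 5.766514 mL/hr × 1.7 hr = 9.803074 mL
Volume remaining = 139 − 9.803074 = 129.1969 mL
Drug remaining = 129.1969 mL × 50.35971 mcg/mL = 6506.32 mcg = 6.50632 mg

6.5 mg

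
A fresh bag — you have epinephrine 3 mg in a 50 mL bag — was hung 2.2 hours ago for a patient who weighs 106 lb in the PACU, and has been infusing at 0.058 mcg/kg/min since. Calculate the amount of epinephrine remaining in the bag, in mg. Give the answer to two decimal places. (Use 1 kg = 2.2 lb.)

Weight = 106 lb ÷ 2.2 lb/kg = 48.18182 kg
Dose = 0.058 mcg/kg/min × 48.18182 kg = 2.794545 mcg/min
2.794545 mcg/min × 60 min/hr = 167.6727 mcg/hr
Concentration = 3 mg ÷ 50 mL = 0.06 mg/mL = 60 mcg/mL
Rate = 167.6727 mcg/hr ÷ 60 mcg/mL = 2.794545 mL/hr
Volume infused = 2.794545 mL/hr × 2.2 hr = 6.148 mL
Volume remaining = 50 − 6.148 = 43.852 mL
Drug remaining = 43.852 mL × 60 mcg/mL = 2631.12 mcg = 2.63112 mg

2.63 mg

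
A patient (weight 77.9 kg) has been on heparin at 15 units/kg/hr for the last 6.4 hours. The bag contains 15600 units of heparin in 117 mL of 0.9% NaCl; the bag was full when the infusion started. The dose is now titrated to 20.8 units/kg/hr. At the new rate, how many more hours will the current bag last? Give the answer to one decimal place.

5.0 hours

Initial rate:
Dose = 15 units/kg/hr × 77.9 kg = 1168.5 units/hr
Concentration = 15600 units ÷ 117 mL = 133.3333 units/mL
Rate = 1168.5 units/hr ÷ 133.3333 units/mL = 8.76375 mL/hr
Volume infused so far = 8.76375 mL/hr × 6.4 hr = 56.088 mL
Volume remaining = 117 − 56.088 = 60.912 mL
New rate:
Dose = 20.8 units/kg/hr × 77.9 kg = 1620.32 units/hr
Rate = 1620.32 units/hr ÷ 133.3333 units/mL = 12.1524 mL/hr
Time remaining = 60.912 mL ÷ 12.1524 mL/hr = 5.012343 hr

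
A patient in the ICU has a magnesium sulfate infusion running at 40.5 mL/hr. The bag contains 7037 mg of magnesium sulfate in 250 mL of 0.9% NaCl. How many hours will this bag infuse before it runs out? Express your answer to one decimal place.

Duration = 250 mL ÷ 40.5 mL/hr = 6.17284 hr

6.2 hours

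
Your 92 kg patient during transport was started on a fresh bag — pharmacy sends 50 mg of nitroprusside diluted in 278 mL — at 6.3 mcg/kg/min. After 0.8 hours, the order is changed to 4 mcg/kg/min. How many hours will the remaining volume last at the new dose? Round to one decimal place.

1.0 hours

Initial rate:
Dose = 6.3 mcg/kg/min × 92 kg = 579.6 mcg/min
579.6 mcg/min × 60 min/hr = 34776 mcg/hr
Concentration = 50 mg ÷ 278 mL = 0.1798561 mg/mL = 179.8561 mcg/mL
Rate = 34776 mcg/hr ÷ 179.8561 mcg/mL = 193.3546 mL/hr
Volume infused so far = 193.3546 mL/hr × 0.8 hr = 154.6836 mL
Volume remaining = 278 − 154.6836 = 123.3164 mL
New rate:
Dose = 4 mcg/kg/min × 92 kg = 368 mcg/min
368 mcg/min × 60 min/hr = 22080 mcg/hr
Rate = 22080 mcg/hr ÷ 179.8561 mcg/mL = 122.7648 mL/hr
Time remaining = 123.3164 mL ÷ 122.7648 mL/hr = 1.004493 hr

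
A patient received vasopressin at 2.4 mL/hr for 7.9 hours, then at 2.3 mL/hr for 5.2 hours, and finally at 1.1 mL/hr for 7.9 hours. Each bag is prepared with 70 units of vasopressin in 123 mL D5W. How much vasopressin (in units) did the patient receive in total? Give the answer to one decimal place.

22.5 units

Concentration = 70 units ÷ 123 mL = 0.5691057 units/mL
Stage 1: 2.4 mL/hr × 7.9 hr = 18.96 mL → 18.96 mL × 0.5691057 units/mL = 10.79024 units
Stage 2: 2.3 mL/hr × 5.2 hr = 11.96 mL → 11.96 mL × 0.5691057 units/mL = 6.806504 units
Stage 3: 1.1 mL/hr × 7.9 hr = 8.69 mL → 8.69 mL × 0.5691057 units/mL = 4.945528 units
Total = 10.79024 + 6.806504 + 4.945528 = 22.54228 units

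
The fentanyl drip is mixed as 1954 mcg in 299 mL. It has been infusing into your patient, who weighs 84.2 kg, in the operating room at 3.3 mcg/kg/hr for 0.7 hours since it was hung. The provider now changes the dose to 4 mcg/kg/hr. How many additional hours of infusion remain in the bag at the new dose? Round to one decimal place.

Initial rate:
Dose = 3.3 mcg/kg/hr × 84.2 kg = 277.86 mcg/hr
Concentration = 1954 mcg ÷ 299 mL = 6.535117 mcg/mL
Rate = 277.86 mcg/hr ÷ 6.535117 mcg/mL = 42.51798 mL/hr
Volume infused so far = 42.51798 mL/hr × 0.7 hr = 29.76259 mL
Volume remaining = 299 − 29.76259 = 269.2374 mL
New rate:
Dose = 4 mcg/kg/hr × 84.2 kg = 336.8 mcg/hr
Rate = 336.8 mcg/hr ÷ 6.535117 mcg/mL = 51.53695 mL/hr
Time remaining = 269.2374 mL ÷ 51.53695 mL/hr = 5.224163 hr

5.2 hours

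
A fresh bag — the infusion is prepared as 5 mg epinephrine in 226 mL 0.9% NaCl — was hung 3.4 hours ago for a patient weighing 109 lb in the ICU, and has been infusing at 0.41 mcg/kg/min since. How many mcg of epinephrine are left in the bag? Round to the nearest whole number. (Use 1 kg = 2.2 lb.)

Weight = 109 lb ÷ 2.2 lb/kg = 49.54545 kg
Dose = 0.41 mcg/kg/min × 49.54545 kg = 20.31364 mcg/min
20.31364 mcg/min × 60 min/hr = 1218.818 mcg/hr
Concentration = 5 mg ÷ 226 mL = 0.02212389 mg/mL = 22.12389 mcg/mL
Rate = 1218.818 mcg/hr ÷ 22.12389 mcg/mL = 55.09058 mL/hr
Volume infused = 55.09058 mL/hr × 3.4 hr = 187.308 mL
Volume remaining = 226 − 187.308 = 38.69202 mL
Drug remaining = 38.69202 mL × 22.12389 mcg/mL = 856.0182 mcg

856 mcg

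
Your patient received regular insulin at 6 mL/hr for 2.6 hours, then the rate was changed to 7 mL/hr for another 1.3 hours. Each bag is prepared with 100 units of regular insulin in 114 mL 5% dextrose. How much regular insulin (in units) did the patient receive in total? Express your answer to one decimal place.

Concentration = 100 units ÷ 114 mL = 0.877193 units/mL
Stage 1: 6 mL/hr × 2.6 hr = 15.6 mL → 15.6 mL × 0.877193 units/mL = 13.68421 units
Stage 2: 7 mL/hr × 1.3 hr = 9.1 mL → 9.1 mL × 0.877193 units/mL = 7.982456 units
Total = 13.68421 + 7.982456 = 21.66667 units

21.7 units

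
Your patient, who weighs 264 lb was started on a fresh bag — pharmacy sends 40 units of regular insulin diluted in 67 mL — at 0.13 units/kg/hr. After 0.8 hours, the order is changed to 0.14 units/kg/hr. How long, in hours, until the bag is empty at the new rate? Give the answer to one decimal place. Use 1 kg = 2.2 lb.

1.6 hours

Initial rate:
Weight = 264 lb ÷ 2.2 lb/kg = 120 kg
Dose = 0.13 units/kg/hr × 120 kg = 15.6 units/hr
Concentration = 40 units ÷ 67 mL = 0.5970149 units/mL
Rate = 15.6 units/hr ÷ 0.5970149 units/mL = 26.13 mL/hr
Volume infused so far = 26.13 mL/hr × 0.8 hr = 20.904 mL
Volume remaining = 67 − 20.904 = 46.096 mL
New rate:
Dose = 0.14 units/kg/hr × 120 kg = 16.8 units/hr
Rate = 16.8 units/hr ÷ 0.5970149 units/mL = 28.14 mL/hr
Time remaining = 46.096 mL ÷ 28.14 mL/hr = 1.638095 hr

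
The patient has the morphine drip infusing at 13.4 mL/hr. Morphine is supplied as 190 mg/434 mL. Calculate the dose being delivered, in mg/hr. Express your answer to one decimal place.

5.9 mg/hr

Concentration = 190 mg ÷ 434 mL = 0.437788 mg/mL
Drug rate = 13.4 mL/hr × 0.437788 mg/mL = 5.866359 mg/hr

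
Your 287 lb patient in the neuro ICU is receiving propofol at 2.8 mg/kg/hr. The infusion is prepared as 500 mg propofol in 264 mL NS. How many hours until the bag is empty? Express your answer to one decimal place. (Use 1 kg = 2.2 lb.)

Weight = 287 lb ÷ 2.2 lb/kg = 130.4545 kg
Dose = 2.8 mg/kg/hr × 130.4545 kg = 365.2727 mg/hr
Concentration = 500 mg ÷ 264 mL = 1.893939 mg/mL
Rate = 365.2727 mg/hr ÷ 1.893939 mg/mL = 192.864 mL/hr
Duration = 264 mL ÷ 192.864 mL/hr = 1.36884 hr

1.4 hours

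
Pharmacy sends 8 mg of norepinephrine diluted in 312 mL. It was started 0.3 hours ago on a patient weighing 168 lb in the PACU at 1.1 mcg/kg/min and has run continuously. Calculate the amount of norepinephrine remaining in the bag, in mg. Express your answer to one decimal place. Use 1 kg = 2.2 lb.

Weight = 168 lb ÷ 2.2 lb/kg = 76.36364 kg
Dose = 1.1 mcg/kg/min × 76.36364 kg = 84 mcg/min
84 mcg/min × 60 min/hr = 5040 mcg/hr
Concentration = 8 mg ÷ 312 mL = 0.02564103 mg/mL = 25.64103 mcg/mL
Rate = 5040 mcg/hr ÷ 25.64103 mcg/mL = 196.56 mL/hr
Volume infused = 196.56 mL/hr × 0.3 hr = 58.968 mL
Volume remaining = 312 − 58.968 = 253.032 mL
Drug remaining = 253.032 mL × 25.64103 mcg/mL = 6488 mcg = 6.488 mg

6.5 mg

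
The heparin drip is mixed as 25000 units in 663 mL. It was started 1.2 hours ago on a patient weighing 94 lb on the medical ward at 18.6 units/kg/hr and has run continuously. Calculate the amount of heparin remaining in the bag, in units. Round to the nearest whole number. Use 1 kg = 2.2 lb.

24046 units

Weight = 94 lb ÷ 2.2 lb/kg = 42.72727 kg
Dose = 18.6 units/kg/hr × 42.72727 kg = 794.7273 units/hr
Concentration = 25000 units ÷ 663 mL = 37.70739 units/mL
Rate = 794.7273 units/hr ÷ 37.70739 units/mL = 21.07617 mL/hr
Volume infused = 21.07617 mL/hr × 1.2 hr = 25.2914 mL
Volume remaining = 663 − 25.2914 = 637.7086 mL
Drug remaining = 637.7086 mL × 37.70739 units/mL = 24046.33 units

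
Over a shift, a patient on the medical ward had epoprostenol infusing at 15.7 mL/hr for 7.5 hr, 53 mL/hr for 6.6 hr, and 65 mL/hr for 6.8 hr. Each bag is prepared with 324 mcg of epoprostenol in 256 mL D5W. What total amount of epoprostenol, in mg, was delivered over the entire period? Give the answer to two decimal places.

1.15 mg

Concentration = 324 mcg ÷ 256 mL = 1.265625 mcg/mL
Stage 1: 15.7 mL/hr × 7.5 hr = 117.75 mL → 117.75 mL × 1.265625 mcg/mL = 149.0273 mcg
Stage 2: 53 mL/hr × 6.6 hr = 349.8 mL → 349.8 mL × 1.265625 mcg/mL = 442.7156 mcg
Stage 3: 65 mL/hr × 6.8 hr = 442 mL → 442 mL × 1.265625 mcg/mL = 559.4062 mcg
Total = 149.0273 + 442.7156 + 559.4062 = 1151.149 mcg = 1.151149 mg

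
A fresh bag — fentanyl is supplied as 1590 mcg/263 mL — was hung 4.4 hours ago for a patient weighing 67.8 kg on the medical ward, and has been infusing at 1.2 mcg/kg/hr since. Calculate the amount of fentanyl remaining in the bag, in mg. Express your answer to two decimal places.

1.23 mg

Dose = 1.2 mcg/kg/hr × 67.8 kg = 81.36 mcg/hr
Concentration = 1590 mcg ÷ 263 mL = 6.045627 mcg/mL
Rate = 81.36 mcg/hr ÷ 6.045627 mcg/mL = 13.45766 mL/hr
Volume infused = 13.45766 mL/hr × 4.4 hr = 59.21371 mL
Volume remaining = 263 − 59.21371 = 203.7863 mL
Drug remaining = 203.7863 mL × 6.045627 mcg/mL = 1232.016 mcg = 1.232016 mg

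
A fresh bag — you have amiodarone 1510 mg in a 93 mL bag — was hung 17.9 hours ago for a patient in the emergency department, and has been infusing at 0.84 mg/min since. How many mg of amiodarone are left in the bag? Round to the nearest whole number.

608 mg

0.84 mg/min × 60 min/hr = 50.4 mg/hr
Concentration = 1510 mg ÷ 93 mL = 16.23656 mg/mL
Rate = 50.4 mg/hr ÷ 16.23656 mg/mL = 3.104106 mL/hr
Volume infused = 3.104106 mL/hr × 17.9 hr = 55.5635 mL
Volume remaining = 93 − 55.5635 = 37.4365 mL
Drug remaining = 37.4365 mL × 16.23656 mg/mL = 607.84 mg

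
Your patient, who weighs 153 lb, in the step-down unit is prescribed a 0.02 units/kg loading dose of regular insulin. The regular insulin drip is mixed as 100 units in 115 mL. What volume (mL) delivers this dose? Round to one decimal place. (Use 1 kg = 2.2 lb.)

1.6 mL

Weight = 153 lb ÷ 2.2 lb/kg = 69.54545 kg
Dose = 0.02 units/kg × 69.54545 kg = 1.390909 units
Concentration = 100 units ÷ 115 mL = 0.8695652 units/mL
Volume = 1.390909 units ÷ 0.8695652 units/mL = 1.599545 mL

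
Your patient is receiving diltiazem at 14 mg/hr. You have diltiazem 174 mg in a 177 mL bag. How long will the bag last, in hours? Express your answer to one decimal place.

Concentration = 174 mg ÷ 177 mL = 0.9830508 mg/mL
Rate = 14 mg/hr ÷ 0.9830508 mg/mL = 14.24138 mL/hr
Duration = 177 mL ÷ 14.24138 mL/hr = 12.42857 hr

12.4 hours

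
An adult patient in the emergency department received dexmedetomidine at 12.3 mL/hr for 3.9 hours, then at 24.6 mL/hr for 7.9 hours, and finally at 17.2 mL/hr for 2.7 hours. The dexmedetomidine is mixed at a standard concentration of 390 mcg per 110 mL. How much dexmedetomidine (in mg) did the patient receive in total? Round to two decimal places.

Concentration = 390 mcg ÷ 110 mL = 3.545455 mcg/mL
Stage 1: 12.3 mL/hr × 3.9 hr = 47.97 mL → 47.97 mL × 3.545455 mcg/mL = 170.0755 mcg
Stage 2: 24.6 mL/hr × 7.9 hr = 194.34 mL → 194.34 mL × 3.545455 mcg/mL = 689.0236 mcg
Stage 3: 17.2 mL/hr × 2.7 hr = 46.44 mL → 46.44 mL × 3.545455 mcg/mL = 164.6509 mcg
Total = 170.0755 + 689.0236 + 164.6509 = 1023.75 mcg = 1.02375 mg

1.02 mg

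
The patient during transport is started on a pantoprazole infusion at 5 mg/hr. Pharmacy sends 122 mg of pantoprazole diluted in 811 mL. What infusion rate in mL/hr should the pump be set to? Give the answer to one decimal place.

33.2 mL/hr

Concentration = 122 mg ÷ 811 mL = 0.1504316 mg/mL
Rate = 5 mg/hr ÷ 0.1504316 mg/mL = 33.2377 mL/hr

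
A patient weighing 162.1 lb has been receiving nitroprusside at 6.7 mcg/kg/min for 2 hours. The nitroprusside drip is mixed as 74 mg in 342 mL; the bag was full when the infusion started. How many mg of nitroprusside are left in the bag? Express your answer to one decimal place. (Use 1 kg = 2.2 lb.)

14.8 mg

Weight = 162.1 lb ÷ 2.2 lb/kg = 73.68182 kg
Dose = 6.7 mcg/kg/min × 73.68182 kg = 493.6682 mcg/min
493.6682 mcg/min × 60 min/hr = 29620.09 mcg/hr
Concentration = 74 mg ÷ 342 mL = 0.2163743 mg/mL = 216.3743 mcg/mL
Rate = 29620.09 mcg/hr ÷ 216.3743 mcg/mL = 136.8929 mL/hr
Volume infused = 136.8929 mL/hr × 2 hr = 273.7857 mL
Volume remaining = 342 − 273.7857 = 68.21429 mL
Drug remaining = 68.21429 mL × 216.3743 mcg/mL = 14759.82 mcg = 14.75982 mg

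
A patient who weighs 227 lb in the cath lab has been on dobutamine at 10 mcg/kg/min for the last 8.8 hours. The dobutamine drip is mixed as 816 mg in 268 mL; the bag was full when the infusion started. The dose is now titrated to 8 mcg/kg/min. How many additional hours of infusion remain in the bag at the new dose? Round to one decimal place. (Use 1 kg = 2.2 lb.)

5.5 hours

Initial rate:
Weight = 227 lb ÷ 2.2 lb/kg = 103.1818 kg
Dose = 10 mcg/kg/min × 103.1818 kg = 1031.818 mcg/min
1031.818 mcg/min × 60 min/hr = 61909.09 mcg/hr
Concentration = 816 mg ÷ 268 mL = 3.044776 mg/mL = 3044.776 mcg/mL
Rate = 61909.09 mcg/hr ÷ 3044.776 mcg/mL = 20.33289 mL/hr
Volume infused so far = 20.33289 mL/hr × 8.8 hr = 178.9294 mL
Volume remaining = 268 − 178.9294 = 89.07059 mL
New rate:
Dose = 8 mcg/kg/min × 103.1818 kg = 825.4545 mcg/min
825.4545 mcg/min × 60 min/hr = 49527.27 mcg/hr
Rate = 49527.27 mcg/hr ÷ 3044.776 mcg/mL = 16.26631 mL/hr
Time remaining = 89.07059 mL ÷ 16.26631 mL/hr = 5.475771 hr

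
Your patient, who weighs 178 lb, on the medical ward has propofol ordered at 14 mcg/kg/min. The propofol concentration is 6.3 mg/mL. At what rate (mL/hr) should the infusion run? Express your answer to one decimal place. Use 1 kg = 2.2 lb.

Weight = 178 lb ÷ 2.2 lb/kg = 80.90909 kg
Dose = 14 mcg/kg/min × 80.90909 kg = 1132.727 mcg/min
1132.727 mcg/min × 60 min/hr = 67963.64 mcg/hr
Concentration = 6.3 mg/mL = 6300 mcg/mL
Rate = 67963.64 mcg/hr ÷ 6300 mcg/mL = 10.78788 mL/hr

10.8 mL/hr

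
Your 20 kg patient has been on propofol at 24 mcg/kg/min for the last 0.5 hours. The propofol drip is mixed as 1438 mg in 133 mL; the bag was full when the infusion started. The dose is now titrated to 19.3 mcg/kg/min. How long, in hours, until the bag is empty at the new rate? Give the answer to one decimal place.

Initial rate:
Dose = 24 mcg/kg/min × 20 kg = 480 mcg/min
480 mcg/min × 60 min/hr = 28800 mcg/hr
Concentration = 1438 mg ÷ 133 mL = 10.81203 mg/mL = 10812.03 mcg/mL
Rate = 28800 mcg/hr ÷ 10812.03 mcg/mL = 2.6637 mL/hr
Volume infused so far = 2.6637 mL/hr × 0.5 hr = 1.33185 mL
Volume remaining = 133 − 1.33185 = 131.6682 mL
New rate:
Dose = 19.3 mcg/kg/min × 20 kg = 386 mcg/min
386 mcg/min × 60 min/hr = 23160 mcg/hr
Rate = 23160 mcg/hr ÷ 10812.03 mcg/mL = 2.142058 mL/hr
Time remaining = 131.6682 mL ÷ 2.142058 mL/hr = 61.46805 hr

61.5 hours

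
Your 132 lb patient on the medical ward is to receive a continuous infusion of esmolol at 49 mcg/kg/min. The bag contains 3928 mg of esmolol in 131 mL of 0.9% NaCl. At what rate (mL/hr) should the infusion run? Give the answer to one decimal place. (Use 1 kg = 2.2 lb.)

5.9 mL/hr

Weight = 132 lb ÷ 2.2 lb/kg = 60 kg
Dose = 49 mcg/kg/min × 60 kg = 2940 mcg/min
2940 mcg/min × 60 min/hr = 176400 mcg/hr
Concentration = 3928 mg ÷ 131 mL = 29.98473 mg/mL = 29984.73 mcg/mL
Rate = 176400 mcg/hr ÷ 29984.73 mcg/mL = 5.882994 mL/hr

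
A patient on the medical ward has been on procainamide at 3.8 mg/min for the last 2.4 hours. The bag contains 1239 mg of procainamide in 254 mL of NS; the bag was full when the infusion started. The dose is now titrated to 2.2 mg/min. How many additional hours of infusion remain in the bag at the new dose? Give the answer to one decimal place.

Initial rate:
3.8 mg/min × 60 min/hr = 228 mg/hr
Concentration = 1239 mg ÷ 254 mL = 4.877953 mg/mL
Rate = 228 mg/hr ÷ 4.877953 mg/mL = 46.74092 mL/hr
Volume infused so far = 46.74092 mL/hr × 2.4 hr = 112.1782 mL
Volume remaining = 254 − 112.1782 = 141.8218 mL
New rate:
2.2 mg/min × 60 min/hr = 132 mg/hr
Rate = 132 mg/hr ÷ 4.877953 mg/mL = 27.06053 mL/hr
Time remaining = 141.8218 mL ÷ 27.06053 mL/hr = 5.240909 hr

5.2 hours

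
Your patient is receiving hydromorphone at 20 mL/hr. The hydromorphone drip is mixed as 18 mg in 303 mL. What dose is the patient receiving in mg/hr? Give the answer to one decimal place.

1.2 mg/hr

Concentration = 18 mg ÷ 303 mL = 0.05940594 mg/mL
Drug rate = 20 mL/hr × 0.05940594 mg/mL = 1.188119 mg/hr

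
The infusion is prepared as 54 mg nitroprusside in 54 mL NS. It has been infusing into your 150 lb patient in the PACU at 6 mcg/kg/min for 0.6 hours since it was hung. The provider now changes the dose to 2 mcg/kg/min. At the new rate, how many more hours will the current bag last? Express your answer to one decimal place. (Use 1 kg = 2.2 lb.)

Initial rate:
Weight = 150 lb ÷ 2.2 lb/kg = 68.18182 kg
Dose = 6 mcg/kg/min × 68.18182 kg = 409.0909 mcg/min
409.0909 mcg/min × 60 min/hr = 24545.45 mcg/hr
Concentration = 54 mg ÷ 54 mL = 1 mg/mL = 1000 mcg/mL
Rate = 24545.45 mcg/hr ÷ 1000 mcg/mL = 24.54545 mL/hr
Volume infused so far = 24.54545 mL/hr × 0.6 hr = 14.72727 mL
Volume remaining = 54 − 14.72727 = 39.27273 mL
New rate:
Dose = 2 mcg/kg/min × 68.18182 kg = 136.3636 mcg/min
136.3636 mcg/min × 60 min/hr = 8181.818 mcg/hr
Rate = 8181.818 mcg/hr ÷ 1000 mcg/mL = 8.181818 mL/hr
Time remaining = 39.27273 mL ÷ 8.181818 mL/hr = 4.8 hr

4.8 hours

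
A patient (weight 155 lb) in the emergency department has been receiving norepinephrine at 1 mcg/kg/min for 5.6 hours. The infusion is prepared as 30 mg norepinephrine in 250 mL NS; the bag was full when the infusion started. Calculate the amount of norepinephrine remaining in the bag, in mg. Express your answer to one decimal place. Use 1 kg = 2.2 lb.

6.3 mg

Weight = 155 lb ÷ 2.2 lb/kg = 70.45455 kg
Dose = 1 mcg/kg/min × 70.45455 kg = 70.45455 mcg/min
70.45455 mcg/min × 60 min/hr = 4227.273 mcg/hr
Concentration = 30 mg ÷ 250 mL = 0.12 mg/mL = 120 mcg/mL
Rate = 4227.273 mcg/hr ÷ 120 mcg/mL = 35.22727 mL/hr
Volume infused = 35.22727 mL/hr × 5.6 hr = 197.2727 mL
Volume remaining = 250 − 197.2727 = 52.72727 mL
Drug remaining = 52.72727 mL × 120 mcg/mL = 6327.273 mcg = 6.327273 mg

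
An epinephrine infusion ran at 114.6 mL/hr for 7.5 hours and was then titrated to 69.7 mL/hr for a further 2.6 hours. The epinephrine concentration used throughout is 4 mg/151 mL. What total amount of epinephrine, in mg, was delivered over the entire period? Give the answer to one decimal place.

Concentration = 4 mg ÷ 151 mL = 0.02649007 mg/mL
Stage 1: 114.6 mL/hr × 7.5 hr = 859.5 mL → 859.5 mL × 0.02649007 mg/mL = 22.76821 mg
Stage 2: 69.7 mL/hr × 2.6 hr = 181.22 mL → 181.22 mL × 0.02649007 mg/mL = 4.80053 mg
Total = 22.76821 + 4.80053 = 27.56874 mg

27.6 mg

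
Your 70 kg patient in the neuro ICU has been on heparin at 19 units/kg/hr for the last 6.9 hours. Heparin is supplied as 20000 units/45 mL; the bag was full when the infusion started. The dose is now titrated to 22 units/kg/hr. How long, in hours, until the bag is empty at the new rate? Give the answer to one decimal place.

Initial rate:
Dose = 19 units/kg/hr × 70 kg = 1330 units/hr
Concentration = 20000 units ÷ 45 mL = 444.4444 units/mL
Rate = 1330 units/hr ÷ 444.4444 units/mL = 2.9925 mL/hr
Volume infused so far = 2.9925 mL/hr × 6.9 hr = 20.64825 mL
Volume remaining = 45 − 20.64825 = 24.35175 mL
New rate:
Dose = 22 units/kg/hr × 70 kg = 1540 units/hr
Rate = 1540 units/hr ÷ 444.4444 units/mL = 3.465 mL/hr
Time remaining = 24.35175 mL ÷ 3.465 mL/hr = 7.027922 hr

7.0 hours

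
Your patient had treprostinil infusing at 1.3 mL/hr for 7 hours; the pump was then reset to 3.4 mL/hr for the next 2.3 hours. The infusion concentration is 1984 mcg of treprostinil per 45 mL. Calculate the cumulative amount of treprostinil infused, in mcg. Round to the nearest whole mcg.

Concentration = 1984 mcg ÷ 45 mL = 44.08889 mcg/mL
Stage 1: 1.3 mL/hr × 7 hr = 9.1 mL → 9.1 mL × 44.08889 mcg/mL = 401.2089 mcg
Stage 2: 3.4 mL/hr × 2.3 hr = 7.82 mL → 7.82 mL × 44.08889 mcg/mL = 344.7751 mcg
Total = 401.2089 + 344.7751 = 745.984 mcg

746 mcg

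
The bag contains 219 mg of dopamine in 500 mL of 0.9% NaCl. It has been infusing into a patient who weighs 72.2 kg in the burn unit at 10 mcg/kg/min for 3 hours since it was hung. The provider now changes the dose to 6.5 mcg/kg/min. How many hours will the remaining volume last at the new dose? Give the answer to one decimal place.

Initial rate:
Dose = 10 mcg/kg/min × 72.2 kg = 722 mcg/min
722 mcg/min × 60 min/hr = 43320 mcg/hr
Concentration = 219 mg ÷ 500 mL = 0.438 mg/mL = 438 mcg/mL
Rate = 43320 mcg/hr ÷ 438 mcg/mL = 98.90411 mL/hr
Volume infused so far = 98.90411 mL/hr × 3 hr = 296.7123 mL
Volume remaining = 500 − 296.7123 = 203.2877 mL
New rate:
Dose = 6.5 mcg/kg/min × 72.2 kg = 469.3 mcg/min
469.3 mcg/min × 60 min/hr = 28158 mcg/hr
Rate = 28158 mcg/hr ÷ 438 mcg/mL = 64.28767 mL/hr
Time remaining = 203.2877 mL ÷ 64.28767 mL/hr = 3.162156 hr

3.2 hours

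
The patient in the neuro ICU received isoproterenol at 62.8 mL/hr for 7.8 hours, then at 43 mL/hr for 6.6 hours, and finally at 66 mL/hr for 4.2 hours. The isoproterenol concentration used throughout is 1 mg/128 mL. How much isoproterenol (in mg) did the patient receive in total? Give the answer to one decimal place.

8.2 mg

Concentration = 1 mg ÷ 128 mL = 0.0078125 mg/mL
Stage 1: 62.8 mL/hr × 7.8 hr = 489.84 mL → 489.84 mL × 0.0078125 mg/mL = 3.826875 mg
Stage 2: 43 mL/hr × 6.6 hr = 283.8 mL → 283.8 mL × 0.0078125 mg/mL = 2.217188 mg
Stage 3: 66 mL/hr × 4.2 hr = 277.2 mL → 277.2 mL × 0.0078125 mg/mL = 2.165625 mg
Total = 3.826875 + 2.217188 + 2.165625 = 8.209687 mg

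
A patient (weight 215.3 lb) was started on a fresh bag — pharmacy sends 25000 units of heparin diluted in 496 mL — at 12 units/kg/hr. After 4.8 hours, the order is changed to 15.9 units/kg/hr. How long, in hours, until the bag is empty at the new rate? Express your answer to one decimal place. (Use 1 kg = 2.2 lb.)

Initial rate:
Weight = 215.3 lb ÷ 2.2 lb/kg = 97.86364 kg
Dose = 12 units/kg/hr × 97.86364 kg = 1174.364 units/hr
Concentration = 25000 units ÷ 496 mL = 50.40323 units/mL
Rate = 1174.364 units/hr ÷ 50.40323 units/mL = 23.29937 mL/hr
Volume infused so far = 23.29937 mL/hr × 4.8 hr = 111.837 mL
Volume remaining = 496 − 111.837 = 384.163 mL
New rate:
Dose = 15.9 units/kg/hr × 97.86364 kg = 1556.032 units/hr
Rate = 1556.032 units/hr ÷ 50.40323 units/mL = 30.87167 mL/hr
Time remaining = 384.163 mL ÷ 30.87167 mL/hr = 12.44387 hr

12.4 hours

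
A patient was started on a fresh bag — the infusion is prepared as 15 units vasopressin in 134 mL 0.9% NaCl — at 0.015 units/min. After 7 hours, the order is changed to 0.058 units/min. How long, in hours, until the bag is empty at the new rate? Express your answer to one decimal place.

2.5 hours

Initial rate:
0.015 units/min × 60 min/hr = 0.9 units/hr
Concentration = 15 units ÷ 134 mL = 0.1119403 units/mL
Rate = 0.9 units/hr ÷ 0.1119403 units/mL = 8.04 mL/hr
Volume infused so far = 8.04 mL/hr × 7 hr = 56.28 mL
Volume remaining = 134 − 56.28 = 77.72 mL
New rate:
0.058 units/min × 60 min/hr = 3.48 units/hr
Rate = 3.48 units/hr ÷ 0.1119403 units/mL = 31.088 mL/hr
Time remaining = 77.72 mL ÷ 31.088 mL/hr = 2.5 hr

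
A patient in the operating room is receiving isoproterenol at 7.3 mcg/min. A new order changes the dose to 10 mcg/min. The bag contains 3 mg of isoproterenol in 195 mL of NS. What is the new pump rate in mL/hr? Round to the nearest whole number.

39 mL/hr

10 mcg/min × 60 min/hr = 600 mcg/hr
Concentration = 3 mg ÷ 195 mL = 0.01538462 mg/mL = 15.38462 mcg/mL
Rate = 600 mcg/hr ÷ 15.38462 mcg/mL = 39 mL/hr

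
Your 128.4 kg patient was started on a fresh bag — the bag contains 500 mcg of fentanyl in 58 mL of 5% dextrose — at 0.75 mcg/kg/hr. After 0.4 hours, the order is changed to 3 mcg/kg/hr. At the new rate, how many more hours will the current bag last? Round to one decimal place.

1.2 hours

Initial rate:
Dose = 0.75 mcg/kg/hr × 128.4 kg = 96.3 mcg/hr
Concentration = 500 mcg ÷ 58 mL = 8.62069 mcg/mL
Rate = 96.3 mcg/hr ÷ 8.62069 mcg/mL = 11.1708 mL/hr
Volume infused so far = 11.1708 mL/hr × 0.4 hr = 4.46832 mL
Volume remaining = 58 − 4.46832 = 53.53168 mL
New rate:
Dose = 3 mcg/kg/hr × 128.4 kg = 385.2 mcg/hr
Rate = 385.2 mcg/hr ÷ 8.62069 mcg/mL = 44.6832 mL/hr
Time remaining = 53.53168 mL ÷ 44.6832 mL/hr = 1.198027 hr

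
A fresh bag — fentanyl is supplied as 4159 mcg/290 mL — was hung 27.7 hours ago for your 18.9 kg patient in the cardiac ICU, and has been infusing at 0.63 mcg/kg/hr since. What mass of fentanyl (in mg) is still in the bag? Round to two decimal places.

Dose = 0.63 mcg/kg/hr × 18.9 kg = 11.907 mcg/hr
Concentration = 4159 mcg ÷ 290 mL = 14.34138 mcg/mL
Rate = 11.907 mcg/hr ÷ 14.34138 mcg/mL = 0.8302549 mL/hr
Volume infused = 0.8302549 mL/hr × 27.7 hr = 22.99806 mL
Volume remaining = 290 − 22.99806 = 267.0019 mL
Drug remaining = 267.0019 mL × 14.34138 mcg/mL = 3829.176 mcg = 3.829176 mg

3.83 mg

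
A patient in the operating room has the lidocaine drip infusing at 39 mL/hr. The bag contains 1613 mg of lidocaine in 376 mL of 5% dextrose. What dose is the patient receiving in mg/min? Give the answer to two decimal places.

2.79 mg/min

Concentration = 1613 mg ÷ 376 mL = 4.289894 mg/mL
Drug rate = 39 mL/hr × 4.289894 mg/mL = 167.3059 mg/hr
167.3059 mg/hr ÷ 60 min/hr = 2.788431 mg/min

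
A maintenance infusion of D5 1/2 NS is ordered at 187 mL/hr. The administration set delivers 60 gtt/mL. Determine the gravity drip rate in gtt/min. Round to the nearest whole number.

187 gtt/min

187 mL/hr ÷ 60 min/hr = 3.116667 mL/min
3.116667 mL/min × 60 gtt/mL = 187 gtt/min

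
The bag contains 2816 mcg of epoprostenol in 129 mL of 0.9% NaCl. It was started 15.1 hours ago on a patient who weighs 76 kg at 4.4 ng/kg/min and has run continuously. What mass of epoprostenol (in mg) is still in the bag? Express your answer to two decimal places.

Dose = 4.4 ng/kg/min × 76 kg = 334.4 ng/min
334.4 ng/min × 60 min/hr = 20064 ng/hr
Concentration = 2816 mcg ÷ 129 mL = 21.82946 mcg/mL = 21829.46 ng/mL
Rate = 20064 ng/hr ÷ 21829.46 ng/mL = 0.919125 mL/hr
Volume infused = 0.919125 mL/hr × 15.1 hr = 13.87879 mL
Volume remaining = 129 − 13.87879 = 115.1212 mL
Drug remaining = 115.1212 mL × 21829.46 ng/mL = 2513034 ng = 2.513034 mg

2.51 mg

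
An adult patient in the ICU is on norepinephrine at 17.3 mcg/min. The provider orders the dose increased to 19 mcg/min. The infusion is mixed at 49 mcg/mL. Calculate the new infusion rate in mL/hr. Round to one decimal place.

19 mcg/min × 60 min/hr = 1140 mcg/hr
Rate = 1140 mcg/hr ÷ 49 mcg/mL = 23.26531 mL/hr

23.3 mL/hr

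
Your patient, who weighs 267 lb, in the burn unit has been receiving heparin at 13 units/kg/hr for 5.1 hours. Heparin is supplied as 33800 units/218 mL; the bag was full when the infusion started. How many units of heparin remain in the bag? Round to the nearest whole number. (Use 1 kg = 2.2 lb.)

Weight = 267 lb ÷ 2.2 lb/kg = 121.3636 kg
Dose = 13 units/kg/hr × 121.3636 kg = 1577.727 units/hr
Concentration = 33800 units ÷ 218 mL = 155.0459 units/mL
Rate = 1577.727 units/hr ÷ 155.0459 units/mL = 10.17587 mL/hr
Volume infused = 10.17587 mL/hr × 5.1 hr = 51.89696 mL
Volume remaining = 218 − 51.89696 = 166.103 mL
Drug remaining = 166.103 mL × 155.0459 units/mL = 25753.59 units

25754 units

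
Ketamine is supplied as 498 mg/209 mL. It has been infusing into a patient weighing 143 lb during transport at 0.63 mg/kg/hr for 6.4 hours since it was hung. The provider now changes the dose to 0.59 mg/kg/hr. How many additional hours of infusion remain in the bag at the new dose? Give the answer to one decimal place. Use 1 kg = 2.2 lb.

Initial rate:
Weight = 143 lb ÷ 2.2 lb/kg = 65 kg
Dose = 0.63 mg/kg/hr × 65 kg = 40.95 mg/hr
Concentration = 498 mg ÷ 209 mL = 2.382775 mg/mL
Rate = 40.95 mg/hr ÷ 2.382775 mg/mL = 17.18584 mL/hr
Volume infused so far = 17.18584 mL/hr × 6.4 hr = 109.9894 mL
Volume remaining = 209 − 109.9894 = 99.0106 mL
New rate:
Dose = 0.59 mg/kg/hr × 65 kg = 38.35 mg/hr
Rate = 38.35 mg/hr ÷ 2.382775 mg/mL = 16.09468 mL/hr
Time remaining = 99.0106 mL ÷ 16.09468 mL/hr = 6.15176 hr

6.2 hours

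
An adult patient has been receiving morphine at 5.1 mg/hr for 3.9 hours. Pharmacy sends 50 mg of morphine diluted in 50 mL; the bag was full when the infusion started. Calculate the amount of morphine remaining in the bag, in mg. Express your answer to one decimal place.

Concentration = 50 mg ÷ 50 mL = 1 mg/mL
Rate = 5.1 mg/hr ÷ 1 mg/mL = 5.1 mL/hr
Volume infused = 5.1 mL/hr × 3.9 hr = 19.89 mL
Volume remaining = 50 − 19.89 = 30.11 mL
Drug remaining = 30.11 mL × 1 mg/mL = 30.11 mg

30.1 mg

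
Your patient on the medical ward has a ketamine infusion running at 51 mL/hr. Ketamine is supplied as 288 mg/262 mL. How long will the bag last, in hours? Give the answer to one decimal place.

Duration = 262 mL ÷ 51 mL/hr = 5.137255 hr

5.1 hours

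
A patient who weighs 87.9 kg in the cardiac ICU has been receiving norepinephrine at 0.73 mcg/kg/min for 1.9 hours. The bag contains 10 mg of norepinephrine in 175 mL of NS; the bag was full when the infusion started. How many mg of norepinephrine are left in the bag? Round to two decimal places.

2.68 mg

Dose = 0.73 mcg/kg/min × 87.9 kg = 64.167 mcg/min
64.167 mcg/min × 60 min/hr = 3850.02 mcg/hr
Concentration = 10 mg ÷ 175 mL = 0.05714286 mg/mL = 57.14286 mcg/mL
Rate = 3850.02 mcg/hr ÷ 57.14286 mcg/mL = 67.37535 mL/hr
Volume infused = 67.37535 mL/hr × 1.9 hr = 128.0132 mL
Volume remaining = 175 − 128.0132 = 46.98684 mL
Drug remaining = 46.98684 mL × 57.14286 mcg/mL = 2684.962 mcg = 2.684962 mg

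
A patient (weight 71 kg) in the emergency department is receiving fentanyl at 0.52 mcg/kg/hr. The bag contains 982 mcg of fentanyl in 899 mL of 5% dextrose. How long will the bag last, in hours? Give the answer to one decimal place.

Dose = 0.52 mcg/kg/hr × 71 kg = 36.92 mcg/hr
Concentration = 982 mcg ÷ 899 mL = 1.092325 mcg/mL
Rate = 36.92 mcg/hr ÷ 1.092325 mcg/mL = 33.79947 mL/hr
Duration = 899 mL ÷ 33.79947 mL/hr = 26.59805 hr

26.6 hours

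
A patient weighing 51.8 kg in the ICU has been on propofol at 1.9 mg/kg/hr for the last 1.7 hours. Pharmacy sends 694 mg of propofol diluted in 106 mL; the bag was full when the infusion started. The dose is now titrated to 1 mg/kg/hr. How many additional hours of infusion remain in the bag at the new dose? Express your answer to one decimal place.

Initial rate:
Dose = 1.9 mg/kg/hr × 51.8 kg = 98.42 mg/hr
Concentration = 694 mg ÷ 106 mL = 6.54717 mg/mL
Rate = 98.42 mg/hr ÷ 6.54717 mg/mL = 15.03245 mL/hr
Volume infused so far = 15.03245 mL/hr × 1.7 hr = 25.55516 mL
Volume remaining = 106 − 25.55516 = 80.44484 mL
New rate:
Dose = 1 mg/kg/hr × 51.8 kg = 51.8 mg/hr
Rate = 51.8 mg/hr ÷ 6.54717 mg/mL = 7.911816 mL/hr
Time remaining = 80.44484 mL ÷ 7.911816 mL/hr = 10.16768 hr

10.2 hours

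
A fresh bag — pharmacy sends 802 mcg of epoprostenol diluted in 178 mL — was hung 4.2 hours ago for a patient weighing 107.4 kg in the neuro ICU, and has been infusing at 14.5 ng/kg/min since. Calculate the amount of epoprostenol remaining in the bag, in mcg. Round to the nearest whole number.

410 mcg

Dose = 14.5 ng/kg/min × 107.4 kg = 1557.3 ng/min
1557.3 ng/min × 60 min/hr = 93438 ng/hr
Concentration = 802 mcg ÷ 178 mL = 4.505618 mcg/mL = 4505.618 ng/mL
Rate = 93438 ng/hr ÷ 4505.618 ng/mL = 20.73811 mL/hr
Volume infused = 20.73811 mL/hr × 4.2 hr = 87.10006 mL
Volume remaining = 178 − 87.10006 = 90.89994 mL
Drug remaining = 90.89994 mL × 4505.618 ng/mL = 409560.4 ng = 409.5604 mcg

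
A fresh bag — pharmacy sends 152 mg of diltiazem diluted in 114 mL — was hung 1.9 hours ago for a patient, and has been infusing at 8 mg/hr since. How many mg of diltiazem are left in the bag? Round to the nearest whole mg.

137 mg

Concentration = 152 mg ÷ 114 mL = 1.333333 mg/mL
Rate = 8 mg/hr ÷ 1.333333 mg/mL = 6 mL/hr
Volume infused = 6 mL/hr × 1.9 hr = 11.4 mL
Volume remaining = 114 − 11.4 = 102.6 mL
Drug remaining = 102.6 mL × 1.333333 mg/mL = 136.8 mg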